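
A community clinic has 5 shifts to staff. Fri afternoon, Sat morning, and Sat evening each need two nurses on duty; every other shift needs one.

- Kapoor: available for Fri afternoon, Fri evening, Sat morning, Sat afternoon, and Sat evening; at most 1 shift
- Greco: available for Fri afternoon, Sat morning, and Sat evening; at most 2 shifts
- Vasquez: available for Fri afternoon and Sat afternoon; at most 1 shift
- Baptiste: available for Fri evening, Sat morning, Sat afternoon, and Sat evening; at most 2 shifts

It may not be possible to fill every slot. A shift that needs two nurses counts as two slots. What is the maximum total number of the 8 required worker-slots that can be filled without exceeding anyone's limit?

Total capacity across all nurses is 1+2+1+2 = 6, and 8 slots are needed, so at most 6 can be filled.
An assignment achieving 6: Fri afternoon→Greco+Vasquez, Fri evening→Kapoor, Sat morning→Greco+Baptiste, Sat afternoon→Baptiste.
Loads: Kapoor 1/1, Greco 2/2, Vasquez 1/1, Baptiste 2/2.

6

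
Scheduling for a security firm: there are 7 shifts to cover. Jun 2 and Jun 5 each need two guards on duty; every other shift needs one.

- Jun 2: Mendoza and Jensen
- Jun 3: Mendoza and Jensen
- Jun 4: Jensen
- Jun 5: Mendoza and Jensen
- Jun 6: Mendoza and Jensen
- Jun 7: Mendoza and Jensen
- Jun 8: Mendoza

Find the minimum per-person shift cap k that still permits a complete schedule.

With 2 guards and 9 worker-slots to fill, someone must work at least ⌈9/2⌉ = 5 shifts, so k ≥ 5.
k = 5 works: Jun 2→Mendoza+Jensen, Jun 3→Mendoza, Jun 4→Jensen, Jun 5→Mendoza+Jensen, Jun 6→Mendoza, Jun 7→Jensen, Jun 8→Mendoza.
Loads: Mendoza 5, Jensen 4 — all ≤ 5.

5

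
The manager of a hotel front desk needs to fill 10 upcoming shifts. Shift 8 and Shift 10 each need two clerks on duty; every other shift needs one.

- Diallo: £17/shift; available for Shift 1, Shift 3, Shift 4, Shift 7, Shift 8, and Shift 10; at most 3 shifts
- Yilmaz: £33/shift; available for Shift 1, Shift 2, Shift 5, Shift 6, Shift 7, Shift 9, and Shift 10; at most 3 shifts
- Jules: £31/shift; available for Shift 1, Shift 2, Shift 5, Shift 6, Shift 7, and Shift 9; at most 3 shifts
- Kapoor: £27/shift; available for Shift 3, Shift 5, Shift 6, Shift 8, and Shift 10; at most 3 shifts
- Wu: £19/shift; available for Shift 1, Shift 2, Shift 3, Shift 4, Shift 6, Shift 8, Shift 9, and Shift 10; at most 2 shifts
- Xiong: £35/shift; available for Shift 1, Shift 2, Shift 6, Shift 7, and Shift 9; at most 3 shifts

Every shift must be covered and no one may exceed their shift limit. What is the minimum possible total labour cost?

£296

Picking the cheapest available clerk for each shift independently would cost £224, but that ignores the shift limits.
An optimal schedule: Shift 1→Jules, Shift 2→Wu, Shift 3→Diallo, Shift 4→Diallo, Shift 5→Kapoor, Shift 6→Kapoor, Shift 7→Jules, Shift 8→Diallo+Wu, Shift 9→Jules, Shift 10→Kapoor+Yilmaz.
Total: 31 + 19 + 17 + 17 + 27 + 27 + 31 + 17 + 19 + 31 + 27 + 33 = £296.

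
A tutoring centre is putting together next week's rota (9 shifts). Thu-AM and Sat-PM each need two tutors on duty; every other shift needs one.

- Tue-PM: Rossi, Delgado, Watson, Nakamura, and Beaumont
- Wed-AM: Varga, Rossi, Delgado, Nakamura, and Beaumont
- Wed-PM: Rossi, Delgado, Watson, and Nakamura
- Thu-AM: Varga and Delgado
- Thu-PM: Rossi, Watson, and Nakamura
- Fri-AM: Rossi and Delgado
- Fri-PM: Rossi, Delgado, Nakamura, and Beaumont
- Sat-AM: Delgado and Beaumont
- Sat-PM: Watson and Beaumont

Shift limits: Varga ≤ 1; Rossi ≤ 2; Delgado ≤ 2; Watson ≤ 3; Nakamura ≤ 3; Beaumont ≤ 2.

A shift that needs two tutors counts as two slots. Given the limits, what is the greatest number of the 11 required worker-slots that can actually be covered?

Total capacity across all tutors is 1+2+2+3+3+2 = 13, and 11 slots are needed, so at most 11 can be filled.
An assignment achieving 11: Tue-PM→Watson, Wed-AM→Nakamura, Wed-PM→Watson, Thu-AM→Varga+Delgado, Thu-PM→Rossi, Fri-AM→Rossi, Fri-PM→Nakamura, Sat-AM→Delgado, Sat-PM→Watson+Beaumont.
Loads: Varga 1/1, Rossi 2/2, Delgado 2/2, Watson 3/3, Nakamura 2/3, Beaumont 1/2.

11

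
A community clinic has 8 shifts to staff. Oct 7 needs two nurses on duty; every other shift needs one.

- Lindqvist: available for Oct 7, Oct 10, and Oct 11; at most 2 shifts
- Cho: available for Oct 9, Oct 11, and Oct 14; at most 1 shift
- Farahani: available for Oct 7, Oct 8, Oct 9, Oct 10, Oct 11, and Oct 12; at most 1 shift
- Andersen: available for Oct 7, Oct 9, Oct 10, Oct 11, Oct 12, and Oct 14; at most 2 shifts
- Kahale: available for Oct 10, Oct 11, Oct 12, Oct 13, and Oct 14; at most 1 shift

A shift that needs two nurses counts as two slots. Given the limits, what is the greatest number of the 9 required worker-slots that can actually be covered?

7

Total capacity across all nurses is 2+1+1+2+1 = 7, and 9 slots are needed, so at most 7 can be filled.
An assignment achieving 7: Oct 7→Lindqvist+Andersen, Oct 8→Farahani, Oct 9→Cho, Oct 10→Lindqvist, Oct 12→Andersen, Oct 13→Kahale.
Loads: Lindqvist 2/2, Cho 1/1, Farahani 1/1, Andersen 2/2, Kahale 1/1.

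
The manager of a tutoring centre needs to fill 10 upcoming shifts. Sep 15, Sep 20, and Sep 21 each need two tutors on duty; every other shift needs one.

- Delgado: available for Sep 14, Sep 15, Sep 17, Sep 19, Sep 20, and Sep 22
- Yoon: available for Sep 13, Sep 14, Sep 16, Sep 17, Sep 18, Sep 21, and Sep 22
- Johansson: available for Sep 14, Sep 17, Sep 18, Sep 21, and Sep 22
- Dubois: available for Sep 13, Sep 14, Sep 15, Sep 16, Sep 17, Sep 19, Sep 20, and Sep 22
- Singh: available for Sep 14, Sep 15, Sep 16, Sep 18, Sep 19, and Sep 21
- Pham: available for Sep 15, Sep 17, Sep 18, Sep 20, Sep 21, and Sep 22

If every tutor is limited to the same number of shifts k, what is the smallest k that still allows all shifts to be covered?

With 6 tutors and 13 worker-slots to fill, someone must work at least ⌈13/6⌉ = 3 shifts, so k ≥ 3.
k = 3 works: Sep 13→Yoon, Sep 14→Delgado, Sep 15→Dubois+Singh, Sep 16→Yoon, Sep 17→Johansson, Sep 18→Yoon, Sep 19→Delgado, Sep 20→Delgado+Dubois, Sep 21→Johansson+Singh, Sep 22→Johansson.
Loads: Delgado 3, Yoon 3, Johansson 3, Dubois 2, Singh 2, Pham 0 — all ≤ 3.

3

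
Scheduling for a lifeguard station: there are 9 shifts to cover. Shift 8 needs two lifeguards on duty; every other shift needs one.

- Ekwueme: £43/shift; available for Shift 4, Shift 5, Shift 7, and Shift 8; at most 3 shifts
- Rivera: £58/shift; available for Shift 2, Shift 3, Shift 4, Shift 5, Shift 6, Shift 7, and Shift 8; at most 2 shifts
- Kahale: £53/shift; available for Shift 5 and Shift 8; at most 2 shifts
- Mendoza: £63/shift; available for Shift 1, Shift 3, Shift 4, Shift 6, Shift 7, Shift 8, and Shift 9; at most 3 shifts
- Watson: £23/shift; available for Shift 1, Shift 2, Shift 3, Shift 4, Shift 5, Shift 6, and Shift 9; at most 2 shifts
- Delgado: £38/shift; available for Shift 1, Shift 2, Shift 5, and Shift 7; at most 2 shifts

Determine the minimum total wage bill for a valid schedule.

£415

Picking the cheapest available lifeguard for each shift independently would cost £295, but that ignores the shift limits.
An optimal schedule: Shift 1→Delgado, Shift 2→Delgado, Shift 3→Watson, Shift 4→Ekwueme, Shift 5→Kahale, Shift 6→Rivera, Shift 7→Ekwueme, Shift 8→Ekwueme+Kahale, Shift 9→Watson.
Total: 38 + 38 + 23 + 43 + 53 + 58 + 43 + 43 + 53 + 23 = £415.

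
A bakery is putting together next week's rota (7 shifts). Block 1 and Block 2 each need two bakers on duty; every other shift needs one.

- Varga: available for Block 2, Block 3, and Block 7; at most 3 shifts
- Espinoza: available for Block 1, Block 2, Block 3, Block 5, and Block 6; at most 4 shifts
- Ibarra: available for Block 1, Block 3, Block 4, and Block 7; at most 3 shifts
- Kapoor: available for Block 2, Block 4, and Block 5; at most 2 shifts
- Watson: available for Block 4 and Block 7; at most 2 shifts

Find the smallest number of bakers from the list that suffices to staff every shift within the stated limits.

9 slots to fill and no one can take more than 4, so at least ⌈9/4⌉ = 3 bakers are needed.
Varga, Espinoza, and Ibarra alone can cover everything: Block 1→Espinoza+Ibarra, Block 2→Varga+Espinoza, Block 3→Varga, Block 4→Ibarra, Block 5→Espinoza, Block 6→Espinoza, Block 7→Varga.

3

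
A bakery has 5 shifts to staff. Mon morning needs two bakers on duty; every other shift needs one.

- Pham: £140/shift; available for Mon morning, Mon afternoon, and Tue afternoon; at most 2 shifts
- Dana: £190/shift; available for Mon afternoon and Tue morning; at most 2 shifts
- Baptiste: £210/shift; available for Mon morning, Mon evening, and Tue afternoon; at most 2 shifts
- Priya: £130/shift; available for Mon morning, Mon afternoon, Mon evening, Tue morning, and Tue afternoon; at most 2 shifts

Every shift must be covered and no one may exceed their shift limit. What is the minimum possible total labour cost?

Picking the cheapest available baker for each shift independently would cost £790, but that ignores the shift limits.
An optimal schedule: Mon morning→Priya+Pham, Mon afternoon→Dana, Mon evening→Priya, Tue morning→Dana, Tue afternoon→Pham.
Total: 130 + 140 + 190 + 130 + 190 + 140 = £920.

£920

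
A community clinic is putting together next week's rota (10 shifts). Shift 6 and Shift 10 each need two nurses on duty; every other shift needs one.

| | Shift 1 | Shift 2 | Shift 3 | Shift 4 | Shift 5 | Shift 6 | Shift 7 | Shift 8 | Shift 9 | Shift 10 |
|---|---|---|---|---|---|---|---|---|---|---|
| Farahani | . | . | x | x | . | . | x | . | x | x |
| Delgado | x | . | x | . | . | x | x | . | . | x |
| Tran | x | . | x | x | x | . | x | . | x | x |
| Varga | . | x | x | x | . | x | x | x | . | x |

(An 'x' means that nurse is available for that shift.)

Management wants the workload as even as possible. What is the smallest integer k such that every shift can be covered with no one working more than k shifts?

With 4 nurses and 12 worker-slots to fill, someone must work at least ⌈12/4⌉ = 3 shifts, so k ≥ 3.
k = 3 works: Shift 1→Delgado, Shift 2→Varga, Shift 3→Farahani, Shift 4→Farahani, Shift 5→Tran, Shift 6→Delgado+Varga, Shift 7→Tran, Shift 8→Varga, Shift 9→Farahani, Shift 10→Delgado+Tran.
Loads: Farahani 3, Delgado 3, Tran 3, Varga 3 — all ≤ 3.

3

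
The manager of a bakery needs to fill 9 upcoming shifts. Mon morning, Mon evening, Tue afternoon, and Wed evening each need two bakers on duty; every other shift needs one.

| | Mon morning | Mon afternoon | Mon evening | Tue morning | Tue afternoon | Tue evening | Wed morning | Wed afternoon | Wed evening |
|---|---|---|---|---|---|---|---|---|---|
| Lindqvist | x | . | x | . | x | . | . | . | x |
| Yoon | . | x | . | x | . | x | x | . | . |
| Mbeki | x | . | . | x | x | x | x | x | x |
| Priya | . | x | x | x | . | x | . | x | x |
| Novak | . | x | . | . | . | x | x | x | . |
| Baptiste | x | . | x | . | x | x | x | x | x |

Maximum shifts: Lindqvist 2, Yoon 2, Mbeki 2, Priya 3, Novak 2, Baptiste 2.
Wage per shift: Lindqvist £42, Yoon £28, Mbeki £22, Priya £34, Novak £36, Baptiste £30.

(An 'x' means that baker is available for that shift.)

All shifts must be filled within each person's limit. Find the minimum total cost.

Picking the cheapest available baker for each shift independently would cost £336, but that ignores the shift limits.
An optimal schedule: Mon morning→Lindqvist+Mbeki, Mon afternoon→Yoon, Mon evening→Lindqvist+Priya, Tue morning→Yoon, Tue afternoon→Mbeki+Baptiste, Tue evening→Novak, Wed morning→Novak, Wed afternoon→Priya, Wed evening→Priya+Baptiste.
Total: 42 + 22 + 28 + 42 + 34 + 28 + 22 + 30 + 36 + 36 + 34 + 34 + 30 = £418.

£418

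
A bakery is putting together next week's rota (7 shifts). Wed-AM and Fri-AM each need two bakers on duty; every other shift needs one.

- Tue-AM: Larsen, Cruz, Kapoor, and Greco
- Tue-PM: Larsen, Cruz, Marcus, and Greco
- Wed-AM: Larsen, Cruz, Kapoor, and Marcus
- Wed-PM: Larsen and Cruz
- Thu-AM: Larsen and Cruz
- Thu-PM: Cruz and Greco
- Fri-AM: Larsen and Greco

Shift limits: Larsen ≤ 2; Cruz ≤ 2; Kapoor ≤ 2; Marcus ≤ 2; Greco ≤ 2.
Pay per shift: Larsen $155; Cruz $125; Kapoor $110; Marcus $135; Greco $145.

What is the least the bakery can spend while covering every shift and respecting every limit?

$1185

Fri-AM can only be covered by Larsen and Greco, so that assignment is forced.
Picking the cheapest available baker for each shift independently would cost $1145, but that ignores the shift limits.
An optimal schedule: Tue-AM→Kapoor, Tue-PM→Marcus, Wed-AM→Kapoor+Marcus, Wed-PM→Cruz, Thu-AM→Cruz, Thu-PM→Greco, Fri-AM→Greco+Larsen.
Total: 110 + 135 + 110 + 135 + 125 + 125 + 145 + 145 + 155 = $1185.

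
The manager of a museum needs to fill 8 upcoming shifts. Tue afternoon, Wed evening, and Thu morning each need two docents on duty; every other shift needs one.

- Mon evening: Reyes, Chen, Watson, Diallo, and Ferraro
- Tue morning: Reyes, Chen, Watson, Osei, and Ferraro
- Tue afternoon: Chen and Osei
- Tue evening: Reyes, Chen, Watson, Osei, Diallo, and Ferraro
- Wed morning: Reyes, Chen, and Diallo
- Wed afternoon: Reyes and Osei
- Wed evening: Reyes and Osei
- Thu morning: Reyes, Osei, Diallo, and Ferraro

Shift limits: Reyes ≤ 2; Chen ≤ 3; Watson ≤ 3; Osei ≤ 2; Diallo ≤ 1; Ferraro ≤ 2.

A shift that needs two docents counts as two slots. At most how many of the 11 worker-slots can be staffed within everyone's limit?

Total capacity across all docents is 2+3+3+2+1+2 = 13, and 11 slots are needed, so at most 11 can be filled.
An assignment achieving 11: Mon evening→Chen, Tue morning→Watson, Tue afternoon→Chen+Osei, Tue evening→Watson, Wed morning→Chen, Wed afternoon→Reyes, Wed evening→Reyes+Osei, Thu morning→Diallo+Ferraro.
Loads: Reyes 2/2, Chen 3/3, Watson 2/3, Osei 2/2, Diallo 1/1, Ferraro 1/2.

11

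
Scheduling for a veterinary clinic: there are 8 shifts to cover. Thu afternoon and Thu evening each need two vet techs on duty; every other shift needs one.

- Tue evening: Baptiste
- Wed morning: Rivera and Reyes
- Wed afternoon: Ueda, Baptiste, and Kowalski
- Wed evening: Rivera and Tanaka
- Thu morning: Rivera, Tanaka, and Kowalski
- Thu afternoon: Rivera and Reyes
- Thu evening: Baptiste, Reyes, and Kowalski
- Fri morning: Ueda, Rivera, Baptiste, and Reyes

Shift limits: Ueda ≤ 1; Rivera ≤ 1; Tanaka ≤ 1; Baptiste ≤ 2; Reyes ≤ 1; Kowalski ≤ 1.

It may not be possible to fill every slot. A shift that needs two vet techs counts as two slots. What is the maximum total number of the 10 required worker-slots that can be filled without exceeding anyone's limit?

Total capacity across all vet techs is 1+1+1+2+1+1 = 7, and 10 slots are needed, so at most 7 can be filled.
An assignment achieving 7: Tue evening→Baptiste, Wed morning→Rivera, Wed afternoon→Ueda, Wed evening→Tanaka, Thu morning→Kowalski, Thu afternoon→Reyes, Thu evening→Baptiste.
Loads: Ueda 1/1, Rivera 1/1, Tanaka 1/1, Baptiste 2/2, Reyes 1/1, Kowalski 1/1.

7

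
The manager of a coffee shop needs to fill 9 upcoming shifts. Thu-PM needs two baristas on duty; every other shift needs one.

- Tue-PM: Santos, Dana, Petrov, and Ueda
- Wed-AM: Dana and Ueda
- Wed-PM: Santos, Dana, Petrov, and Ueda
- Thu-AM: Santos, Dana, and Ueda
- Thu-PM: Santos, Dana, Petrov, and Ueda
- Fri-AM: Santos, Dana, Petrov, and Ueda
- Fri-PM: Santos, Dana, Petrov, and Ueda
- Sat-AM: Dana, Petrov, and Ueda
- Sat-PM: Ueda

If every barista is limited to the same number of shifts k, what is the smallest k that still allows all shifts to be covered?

3

With 4 baristas and 10 worker-slots to fill, someone must work at least ⌈10/4⌉ = 3 shifts, so k ≥ 3.
k = 3 works: Tue-PM→Santos, Wed-AM→Dana, Wed-PM→Santos, Thu-AM→Santos, Thu-PM→Petrov+Ueda, Fri-AM→Dana, Fri-PM→Petrov, Sat-AM→Dana, Sat-PM→Ueda.
Loads: Santos 3, Dana 3, Petrov 2, Ueda 2 — all ≤ 3.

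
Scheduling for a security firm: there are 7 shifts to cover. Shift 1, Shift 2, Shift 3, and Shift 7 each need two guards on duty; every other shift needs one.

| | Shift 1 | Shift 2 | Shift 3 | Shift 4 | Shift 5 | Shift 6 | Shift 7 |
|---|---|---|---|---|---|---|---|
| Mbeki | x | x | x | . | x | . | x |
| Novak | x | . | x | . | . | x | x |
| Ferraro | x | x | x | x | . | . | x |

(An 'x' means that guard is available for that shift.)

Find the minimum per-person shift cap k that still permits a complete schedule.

With 3 guards and 11 worker-slots to fill, someone must work at least ⌈11/3⌉ = 4 shifts, so k ≥ 4.
k = 4 works: Shift 1→Mbeki+Novak, Shift 2→Mbeki+Ferraro, Shift 3→Mbeki+Novak, Shift 4→Ferraro, Shift 5→Mbeki, Shift 6→Novak, Shift 7→Novak+Ferraro.
Loads: Mbeki 4, Novak 4, Ferraro 3 — all ≤ 4.

4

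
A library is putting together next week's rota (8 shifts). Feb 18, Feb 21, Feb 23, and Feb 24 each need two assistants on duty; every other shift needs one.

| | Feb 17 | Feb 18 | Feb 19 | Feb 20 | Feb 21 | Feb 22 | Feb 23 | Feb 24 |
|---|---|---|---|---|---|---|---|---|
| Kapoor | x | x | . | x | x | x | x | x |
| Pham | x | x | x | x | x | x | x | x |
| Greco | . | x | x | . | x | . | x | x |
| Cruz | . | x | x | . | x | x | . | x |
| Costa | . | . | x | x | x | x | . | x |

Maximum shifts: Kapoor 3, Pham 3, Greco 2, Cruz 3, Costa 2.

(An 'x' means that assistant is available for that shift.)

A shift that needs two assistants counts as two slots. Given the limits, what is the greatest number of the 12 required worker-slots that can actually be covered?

Total capacity across all assistants is 3+3+2+3+2 = 13, and 12 slots are needed, so at most 12 can be filled.
An assignment achieving 12: Feb 17→Kapoor, Feb 18→Pham+Greco, Feb 19→Pham, Feb 20→Kapoor, Feb 21→Greco+Cruz, Feb 22→Cruz, Feb 23→Kapoor+Pham, Feb 24→Cruz+Costa.
Loads: Kapoor 3/3, Pham 3/3, Greco 2/2, Cruz 3/3, Costa 1/2.

12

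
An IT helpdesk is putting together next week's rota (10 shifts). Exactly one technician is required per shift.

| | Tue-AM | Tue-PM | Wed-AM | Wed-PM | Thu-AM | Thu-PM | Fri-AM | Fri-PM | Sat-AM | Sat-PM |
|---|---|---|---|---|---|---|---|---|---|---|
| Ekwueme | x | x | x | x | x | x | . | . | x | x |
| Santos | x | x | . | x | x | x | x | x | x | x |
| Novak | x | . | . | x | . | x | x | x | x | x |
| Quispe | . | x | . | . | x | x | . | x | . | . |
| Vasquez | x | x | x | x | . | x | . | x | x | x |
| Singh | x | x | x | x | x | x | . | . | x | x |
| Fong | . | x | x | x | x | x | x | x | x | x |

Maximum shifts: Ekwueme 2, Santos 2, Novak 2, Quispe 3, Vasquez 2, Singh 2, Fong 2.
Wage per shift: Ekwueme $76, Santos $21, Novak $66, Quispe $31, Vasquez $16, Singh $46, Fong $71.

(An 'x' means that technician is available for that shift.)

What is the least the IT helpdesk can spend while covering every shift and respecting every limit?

Picking the cheapest available technician for each shift independently would cost $170, but that ignores the shift limits.
An optimal schedule: Tue-AM→Vasquez, Tue-PM→Quispe, Wed-AM→Vasquez, Wed-PM→Singh, Thu-AM→Santos, Thu-PM→Quispe, Fri-AM→Santos, Fri-PM→Quispe, Sat-AM→Singh, Sat-PM→Novak.
Total: 16 + 31 + 16 + 46 + 21 + 31 + 21 + 31 + 46 + 66 = $325.

$325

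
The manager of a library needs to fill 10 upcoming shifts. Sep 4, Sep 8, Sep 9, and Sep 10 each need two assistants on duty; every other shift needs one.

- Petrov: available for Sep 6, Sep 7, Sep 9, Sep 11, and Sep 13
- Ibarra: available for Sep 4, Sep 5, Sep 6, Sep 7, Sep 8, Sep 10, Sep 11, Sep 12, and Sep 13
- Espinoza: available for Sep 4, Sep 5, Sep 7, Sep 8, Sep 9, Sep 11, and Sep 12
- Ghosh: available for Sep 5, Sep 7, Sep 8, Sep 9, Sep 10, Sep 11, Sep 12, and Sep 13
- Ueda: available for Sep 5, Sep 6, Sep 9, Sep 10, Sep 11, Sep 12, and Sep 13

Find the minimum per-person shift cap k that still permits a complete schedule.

With 5 assistants and 14 worker-slots to fill, someone must work at least ⌈14/5⌉ = 3 shifts, so k ≥ 3.
k = 3 works: Sep 4→Ibarra+Espinoza, Sep 5→Espinoza, Sep 6→Petrov, Sep 7→Petrov, Sep 8→Ibarra+Espinoza, Sep 9→Ghosh+Ueda, Sep 10→Ibarra+Ghosh, Sep 11→Ueda, Sep 12→Ghosh, Sep 13→Petrov.
Loads: Petrov 3, Ibarra 3, Espinoza 3, Ghosh 3, Ueda 2 — all ≤ 3.

3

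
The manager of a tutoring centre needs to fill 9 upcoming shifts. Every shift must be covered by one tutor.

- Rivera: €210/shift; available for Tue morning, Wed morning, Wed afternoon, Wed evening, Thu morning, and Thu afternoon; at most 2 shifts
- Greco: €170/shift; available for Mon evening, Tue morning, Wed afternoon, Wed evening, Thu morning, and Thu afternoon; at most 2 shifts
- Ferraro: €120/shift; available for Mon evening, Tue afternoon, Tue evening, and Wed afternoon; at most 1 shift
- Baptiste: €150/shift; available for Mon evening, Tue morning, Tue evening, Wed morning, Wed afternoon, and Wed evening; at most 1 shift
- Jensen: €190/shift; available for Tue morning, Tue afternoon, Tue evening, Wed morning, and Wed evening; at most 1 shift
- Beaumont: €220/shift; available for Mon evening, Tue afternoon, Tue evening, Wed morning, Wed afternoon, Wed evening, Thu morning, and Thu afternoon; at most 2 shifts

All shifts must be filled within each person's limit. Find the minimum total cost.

Picking the cheapest available tutor for each shift independently would cost €1270, but that ignores the shift limits.
An optimal schedule: Mon evening→Greco, Tue morning→Greco, Tue afternoon→Ferraro, Tue evening→Baptiste, Wed morning→Jensen, Wed afternoon→Beaumont, Wed evening→Beaumont, Thu morning→Rivera, Thu afternoon→Rivera.
Total: 170 + 170 + 120 + 150 + 190 + 220 + 220 + 210 + 210 = €1660.

€1660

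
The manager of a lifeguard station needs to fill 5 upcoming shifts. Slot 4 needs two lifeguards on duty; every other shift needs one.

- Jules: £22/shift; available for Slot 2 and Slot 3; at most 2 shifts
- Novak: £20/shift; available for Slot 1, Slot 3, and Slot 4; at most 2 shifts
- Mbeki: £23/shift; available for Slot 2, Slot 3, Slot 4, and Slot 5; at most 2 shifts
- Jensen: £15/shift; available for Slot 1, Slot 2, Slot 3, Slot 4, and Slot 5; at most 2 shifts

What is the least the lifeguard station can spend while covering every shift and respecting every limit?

Picking the cheapest available lifeguard for each shift independently would cost £95, but that ignores the shift limits.
An optimal schedule: Slot 1→Novak, Slot 2→Jules, Slot 3→Jules, Slot 4→Jensen+Novak, Slot 5→Jensen.
Total: 20 + 22 + 22 + 15 + 20 + 15 = £114.

£114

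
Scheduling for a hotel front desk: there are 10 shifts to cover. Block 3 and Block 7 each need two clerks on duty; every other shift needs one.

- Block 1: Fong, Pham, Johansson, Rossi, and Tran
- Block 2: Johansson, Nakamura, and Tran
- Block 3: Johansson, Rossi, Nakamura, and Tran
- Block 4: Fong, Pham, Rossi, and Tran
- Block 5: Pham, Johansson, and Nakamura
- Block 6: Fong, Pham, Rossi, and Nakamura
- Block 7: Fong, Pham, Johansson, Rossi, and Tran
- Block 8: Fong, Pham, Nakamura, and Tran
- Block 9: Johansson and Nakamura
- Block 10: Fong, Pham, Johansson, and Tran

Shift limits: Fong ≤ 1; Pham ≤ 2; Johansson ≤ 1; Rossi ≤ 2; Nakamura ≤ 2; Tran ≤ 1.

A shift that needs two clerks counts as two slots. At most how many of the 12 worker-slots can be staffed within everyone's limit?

9

Total capacity across all clerks is 1+2+1+2+2+1 = 9, and 12 slots are needed, so at most 9 can be filled.
An assignment achieving 9: Block 1→Rossi, Block 2→Nakamura, Block 3→Rossi+Nakamura, Block 4→Fong, Block 5→Pham, Block 6→Pham, Block 8→Tran, Block 9→Johansson.
Loads: Fong 1/1, Pham 2/2, Johansson 1/1, Rossi 2/2, Nakamura 2/2, Tran 1/1.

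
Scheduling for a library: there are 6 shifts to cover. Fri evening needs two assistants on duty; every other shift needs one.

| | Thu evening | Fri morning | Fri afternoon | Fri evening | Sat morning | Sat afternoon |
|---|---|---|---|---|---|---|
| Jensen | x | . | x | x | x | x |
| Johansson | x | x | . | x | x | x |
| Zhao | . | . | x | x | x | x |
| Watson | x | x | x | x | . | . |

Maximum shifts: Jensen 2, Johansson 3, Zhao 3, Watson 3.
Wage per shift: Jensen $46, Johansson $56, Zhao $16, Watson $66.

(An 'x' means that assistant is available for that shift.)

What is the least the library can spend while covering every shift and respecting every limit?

$252

Picking the cheapest available assistant for each shift independently would cost $212, but that ignores the shift limits.
An optimal schedule: Thu evening→Jensen, Fri morning→Johansson, Fri afternoon→Zhao, Fri evening→Jensen+Johansson, Sat morning→Zhao, Sat afternoon→Zhao.
Total: 46 + 56 + 16 + 46 + 56 + 16 + 16 = $252.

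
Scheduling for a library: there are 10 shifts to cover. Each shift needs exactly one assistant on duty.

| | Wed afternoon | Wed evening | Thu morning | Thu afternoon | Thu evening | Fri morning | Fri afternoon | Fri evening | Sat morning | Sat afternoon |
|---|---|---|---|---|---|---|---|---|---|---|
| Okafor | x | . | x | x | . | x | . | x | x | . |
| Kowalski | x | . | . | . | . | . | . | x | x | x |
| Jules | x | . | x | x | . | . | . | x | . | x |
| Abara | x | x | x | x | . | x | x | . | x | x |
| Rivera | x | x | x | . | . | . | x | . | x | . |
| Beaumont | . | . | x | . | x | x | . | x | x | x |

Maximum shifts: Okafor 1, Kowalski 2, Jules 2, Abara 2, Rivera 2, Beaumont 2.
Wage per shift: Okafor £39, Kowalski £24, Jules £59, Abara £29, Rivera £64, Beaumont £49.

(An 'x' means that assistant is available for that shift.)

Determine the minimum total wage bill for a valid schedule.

Thu evening can only be covered by Beaumont, so that assignment is forced.
Picking the cheapest available assistant for each shift independently would cost £290, but that ignores the shift limits.
An optimal schedule: Wed afternoon→Jules, Wed evening→Abara, Thu morning→Jules, Thu afternoon→Okafor, Thu evening→Beaumont, Fri morning→Beaumont, Fri afternoon→Abara, Fri evening→Kowalski, Sat morning→Rivera, Sat afternoon→Kowalski.
Total: 59 + 29 + 59 + 39 + 49 + 49 + 29 + 24 + 64 + 24 = £425.

£425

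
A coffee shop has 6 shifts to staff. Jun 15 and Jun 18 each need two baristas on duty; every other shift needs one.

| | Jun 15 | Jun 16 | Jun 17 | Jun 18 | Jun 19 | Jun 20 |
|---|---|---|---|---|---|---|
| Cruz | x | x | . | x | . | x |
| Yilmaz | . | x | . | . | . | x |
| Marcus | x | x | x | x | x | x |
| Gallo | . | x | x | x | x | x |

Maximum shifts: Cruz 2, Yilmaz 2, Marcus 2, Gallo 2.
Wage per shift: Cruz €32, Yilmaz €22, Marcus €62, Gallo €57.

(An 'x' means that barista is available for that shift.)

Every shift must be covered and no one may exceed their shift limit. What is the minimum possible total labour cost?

€346

Jun 15 can only be covered by Cruz and Marcus, so that assignment is forced.
Picking the cheapest available barista for each shift independently would cost €341, but that ignores the shift limits.
An optimal schedule: Jun 15→Cruz+Marcus, Jun 16→Yilmaz, Jun 17→Marcus, Jun 18→Cruz+Gallo, Jun 19→Gallo, Jun 20→Yilmaz.
Total: 32 + 62 + 22 + 62 + 32 + 57 + 57 + 22 = €346.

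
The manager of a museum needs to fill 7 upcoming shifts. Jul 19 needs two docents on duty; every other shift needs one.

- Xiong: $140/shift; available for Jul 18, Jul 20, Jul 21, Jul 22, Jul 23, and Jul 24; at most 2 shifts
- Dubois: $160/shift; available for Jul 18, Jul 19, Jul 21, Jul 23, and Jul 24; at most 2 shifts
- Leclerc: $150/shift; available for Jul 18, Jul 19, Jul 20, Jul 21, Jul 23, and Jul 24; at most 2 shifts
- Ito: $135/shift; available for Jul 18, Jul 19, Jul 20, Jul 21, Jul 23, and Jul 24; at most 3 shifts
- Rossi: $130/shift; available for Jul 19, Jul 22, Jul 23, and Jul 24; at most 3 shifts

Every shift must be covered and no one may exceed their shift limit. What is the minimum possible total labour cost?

$1075

Picking the cheapest available docent for each shift independently would cost $1060, but that ignores the shift limits.
An optimal schedule: Jul 18→Ito, Jul 19→Rossi+Ito, Jul 20→Ito, Jul 21→Xiong, Jul 22→Rossi, Jul 23→Rossi, Jul 24→Xiong.
Total: 135 + 130 + 135 + 135 + 140 + 130 + 130 + 140 = $1075.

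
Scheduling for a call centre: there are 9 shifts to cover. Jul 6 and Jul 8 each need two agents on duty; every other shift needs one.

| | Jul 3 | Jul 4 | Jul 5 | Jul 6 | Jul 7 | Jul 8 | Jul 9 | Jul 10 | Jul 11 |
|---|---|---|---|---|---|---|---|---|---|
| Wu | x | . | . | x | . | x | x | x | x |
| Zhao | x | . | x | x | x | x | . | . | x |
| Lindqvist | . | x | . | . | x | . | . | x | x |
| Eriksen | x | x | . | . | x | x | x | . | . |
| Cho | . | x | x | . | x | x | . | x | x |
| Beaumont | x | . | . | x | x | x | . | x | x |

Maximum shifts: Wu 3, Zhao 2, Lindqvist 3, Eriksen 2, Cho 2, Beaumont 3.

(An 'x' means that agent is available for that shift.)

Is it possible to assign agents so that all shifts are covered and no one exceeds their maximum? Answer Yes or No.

Yes

One valid schedule: Jul 3→Wu, Jul 4→Lindqvist, Jul 5→Zhao, Jul 6→Wu+Zhao, Jul 7→Lindqvist, Jul 8→Eriksen+Cho, Jul 9→Wu, Jul 10→Lindqvist, Jul 11→Cho.
Loads: Wu 3/3, Zhao 2/2, Lindqvist 3/3, Eriksen 1/2, Cho 2/2, Beaumont 0/3 — all within limits.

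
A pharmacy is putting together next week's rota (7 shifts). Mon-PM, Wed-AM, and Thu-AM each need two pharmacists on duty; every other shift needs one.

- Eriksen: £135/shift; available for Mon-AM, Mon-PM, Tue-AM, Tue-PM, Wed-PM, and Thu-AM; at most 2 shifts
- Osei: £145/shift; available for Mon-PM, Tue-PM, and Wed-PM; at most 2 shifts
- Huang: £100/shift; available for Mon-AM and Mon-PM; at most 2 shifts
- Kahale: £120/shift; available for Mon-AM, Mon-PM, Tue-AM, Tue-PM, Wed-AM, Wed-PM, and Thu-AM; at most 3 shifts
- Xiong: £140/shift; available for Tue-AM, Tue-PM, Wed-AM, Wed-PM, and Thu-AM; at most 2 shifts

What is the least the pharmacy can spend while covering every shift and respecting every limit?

£1255

Wed-AM can only be covered by Kahale and Xiong, so that assignment is forced.
Picking the cheapest available pharmacist for each shift independently would cost £1195, but that ignores the shift limits.
An optimal schedule: Mon-AM→Huang, Mon-PM→Huang+Osei, Tue-AM→Kahale, Tue-PM→Eriksen, Wed-AM→Kahale+Xiong, Wed-PM→Xiong, Thu-AM→Kahale+Eriksen.
Total: 100 + 100 + 145 + 120 + 135 + 120 + 140 + 140 + 120 + 135 = £1255.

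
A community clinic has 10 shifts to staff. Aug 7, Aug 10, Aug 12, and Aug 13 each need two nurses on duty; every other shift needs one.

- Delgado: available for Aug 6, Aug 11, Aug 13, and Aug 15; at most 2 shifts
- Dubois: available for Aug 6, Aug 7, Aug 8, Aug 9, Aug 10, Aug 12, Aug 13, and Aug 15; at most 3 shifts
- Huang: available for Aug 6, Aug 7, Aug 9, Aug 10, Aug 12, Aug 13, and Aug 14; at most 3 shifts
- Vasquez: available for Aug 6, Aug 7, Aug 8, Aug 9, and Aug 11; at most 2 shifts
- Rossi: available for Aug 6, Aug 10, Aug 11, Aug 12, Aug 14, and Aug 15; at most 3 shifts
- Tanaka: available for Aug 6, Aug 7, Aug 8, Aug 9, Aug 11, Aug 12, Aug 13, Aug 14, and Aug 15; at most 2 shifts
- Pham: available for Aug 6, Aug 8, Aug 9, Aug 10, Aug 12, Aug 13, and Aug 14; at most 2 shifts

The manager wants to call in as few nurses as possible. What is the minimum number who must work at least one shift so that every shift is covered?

6

14 slots to fill and no one can take more than 3, so at least ⌈14/3⌉ = 5 nurses are needed.
Any 5 nurses together have capacity at most 3+3+3+2+2 = 13 < 14 slots, so 5 can never suffice.
Delgado, Dubois, Huang, Vasquez, Rossi, and Tanaka alone can cover everything: Aug 6→Vasquez, Aug 7→Huang+Vasquez, Aug 8→Dubois, Aug 9→Dubois, Aug 10→Dubois+Huang, Aug 11→Delgado, Aug 12→Rossi+Tanaka, Aug 13→Delgado+Tanaka, Aug 14→Huang, Aug 15→Rossi.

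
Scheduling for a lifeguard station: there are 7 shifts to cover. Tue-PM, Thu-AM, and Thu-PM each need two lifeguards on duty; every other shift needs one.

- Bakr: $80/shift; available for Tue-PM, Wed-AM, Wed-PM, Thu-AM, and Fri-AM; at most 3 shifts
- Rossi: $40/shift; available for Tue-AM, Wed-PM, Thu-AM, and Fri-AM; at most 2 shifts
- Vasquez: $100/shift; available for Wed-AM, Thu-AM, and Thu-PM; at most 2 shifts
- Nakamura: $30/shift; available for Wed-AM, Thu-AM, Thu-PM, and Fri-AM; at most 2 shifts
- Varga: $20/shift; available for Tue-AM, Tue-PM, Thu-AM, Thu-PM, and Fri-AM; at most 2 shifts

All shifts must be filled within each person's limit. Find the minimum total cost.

$520

Tue-PM can only be covered by Bakr and Varga, so that assignment is forced.
Picking the cheapest available lifeguard for each shift independently would cost $310, but that ignores the shift limits.
An optimal schedule: Tue-AM→Varga, Tue-PM→Varga+Bakr, Wed-AM→Nakamura, Wed-PM→Rossi, Thu-AM→Rossi+Bakr, Thu-PM→Nakamura+Vasquez, Fri-AM→Bakr.
Total: 20 + 20 + 80 + 30 + 40 + 40 + 80 + 30 + 100 + 80 = $520.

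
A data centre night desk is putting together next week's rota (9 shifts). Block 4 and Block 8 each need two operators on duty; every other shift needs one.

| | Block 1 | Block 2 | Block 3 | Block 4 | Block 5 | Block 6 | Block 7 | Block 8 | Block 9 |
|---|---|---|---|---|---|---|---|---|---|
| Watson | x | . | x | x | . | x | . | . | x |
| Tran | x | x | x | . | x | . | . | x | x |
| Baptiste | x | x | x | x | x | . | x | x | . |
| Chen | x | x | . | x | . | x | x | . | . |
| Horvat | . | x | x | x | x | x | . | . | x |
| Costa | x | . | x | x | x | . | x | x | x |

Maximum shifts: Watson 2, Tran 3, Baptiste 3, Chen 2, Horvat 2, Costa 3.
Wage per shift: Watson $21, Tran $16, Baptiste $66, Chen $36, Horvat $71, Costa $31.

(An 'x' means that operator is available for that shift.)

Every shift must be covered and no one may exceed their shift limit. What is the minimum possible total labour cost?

$321

Picking the cheapest available operator for each shift independently would cost $231, but that ignores the shift limits.
An optimal schedule: Block 1→Chen, Block 2→Tran, Block 3→Costa, Block 4→Chen+Baptiste, Block 5→Tran, Block 6→Watson, Block 7→Costa, Block 8→Tran+Costa, Block 9→Watson.
Total: 36 + 16 + 31 + 36 + 66 + 16 + 21 + 31 + 16 + 31 + 21 = $321.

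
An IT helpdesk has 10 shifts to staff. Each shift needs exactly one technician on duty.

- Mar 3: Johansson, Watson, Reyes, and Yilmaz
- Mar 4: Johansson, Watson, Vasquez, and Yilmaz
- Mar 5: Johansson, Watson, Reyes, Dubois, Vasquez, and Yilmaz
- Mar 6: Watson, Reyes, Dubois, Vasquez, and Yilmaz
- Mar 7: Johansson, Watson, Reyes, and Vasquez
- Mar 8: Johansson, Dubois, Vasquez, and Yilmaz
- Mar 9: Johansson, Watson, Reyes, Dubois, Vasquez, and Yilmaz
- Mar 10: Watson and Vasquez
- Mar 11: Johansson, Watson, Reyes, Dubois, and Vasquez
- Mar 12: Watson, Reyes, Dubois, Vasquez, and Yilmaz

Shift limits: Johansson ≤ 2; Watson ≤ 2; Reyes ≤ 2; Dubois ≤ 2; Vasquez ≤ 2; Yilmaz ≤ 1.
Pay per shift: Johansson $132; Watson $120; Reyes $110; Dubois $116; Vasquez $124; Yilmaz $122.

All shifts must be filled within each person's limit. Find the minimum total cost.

Picking the cheapest available technician for each shift independently would cost $1126, but that ignores the shift limits.
An optimal schedule: Mar 3→Reyes, Mar 4→Watson, Mar 5→Vasquez, Mar 6→Dubois, Mar 7→Reyes, Mar 8→Dubois, Mar 9→Johansson, Mar 10→Watson, Mar 11→Vasquez, Mar 12→Yilmaz.
Total: 110 + 120 + 124 + 116 + 110 + 116 + 132 + 120 + 124 + 122 = $1194.

$1194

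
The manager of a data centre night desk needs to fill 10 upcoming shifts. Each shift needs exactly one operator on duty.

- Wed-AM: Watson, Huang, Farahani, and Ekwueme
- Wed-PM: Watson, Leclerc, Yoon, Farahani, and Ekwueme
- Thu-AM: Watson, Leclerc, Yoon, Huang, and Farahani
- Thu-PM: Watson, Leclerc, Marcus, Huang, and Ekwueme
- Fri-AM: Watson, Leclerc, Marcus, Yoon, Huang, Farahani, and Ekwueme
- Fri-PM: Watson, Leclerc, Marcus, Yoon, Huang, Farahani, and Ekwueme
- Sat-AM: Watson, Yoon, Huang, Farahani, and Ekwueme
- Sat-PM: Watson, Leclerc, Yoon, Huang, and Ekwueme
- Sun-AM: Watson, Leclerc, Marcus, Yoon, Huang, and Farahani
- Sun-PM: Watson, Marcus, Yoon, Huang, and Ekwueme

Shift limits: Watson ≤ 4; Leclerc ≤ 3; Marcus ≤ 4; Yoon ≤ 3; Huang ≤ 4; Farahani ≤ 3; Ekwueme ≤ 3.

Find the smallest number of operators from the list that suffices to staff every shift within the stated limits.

10 slots to fill and no one can take more than 4, so at least ⌈10/4⌉ = 3 operators are needed.
Watson, Leclerc, and Marcus alone can cover everything: Wed-AM→Watson, Wed-PM→Watson, Thu-AM→Watson, Thu-PM→Leclerc, Fri-AM→Leclerc, Fri-PM→Marcus, Sat-AM→Watson, Sat-PM→Leclerc, Sun-AM→Marcus, Sun-PM→Marcus.

3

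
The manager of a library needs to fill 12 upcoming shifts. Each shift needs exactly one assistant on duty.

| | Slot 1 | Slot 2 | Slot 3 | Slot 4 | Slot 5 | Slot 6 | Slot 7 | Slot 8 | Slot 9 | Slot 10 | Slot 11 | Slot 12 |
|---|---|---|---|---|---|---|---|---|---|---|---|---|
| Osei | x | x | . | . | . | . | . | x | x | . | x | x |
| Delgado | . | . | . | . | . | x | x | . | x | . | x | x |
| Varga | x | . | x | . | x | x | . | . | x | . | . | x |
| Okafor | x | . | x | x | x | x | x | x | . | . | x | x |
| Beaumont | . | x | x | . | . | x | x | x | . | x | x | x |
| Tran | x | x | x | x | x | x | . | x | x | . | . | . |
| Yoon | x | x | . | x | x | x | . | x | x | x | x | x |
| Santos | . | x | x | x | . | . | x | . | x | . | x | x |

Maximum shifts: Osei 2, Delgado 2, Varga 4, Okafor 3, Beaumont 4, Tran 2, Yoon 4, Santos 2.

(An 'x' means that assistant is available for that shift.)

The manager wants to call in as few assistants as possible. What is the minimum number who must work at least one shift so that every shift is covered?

3

12 slots to fill and no one can take more than 4, so at least ⌈12/4⌉ = 3 assistants are needed.
Varga, Beaumont, and Yoon alone can cover everything: Slot 1→Varga, Slot 2→Beaumont, Slot 3→Varga, Slot 4→Yoon, Slot 5→Varga, Slot 6→Yoon, Slot 7→Beaumont, Slot 8→Beaumont, Slot 9→Varga, Slot 10→Beaumont, Slot 11→Yoon, Slot 12→Yoon.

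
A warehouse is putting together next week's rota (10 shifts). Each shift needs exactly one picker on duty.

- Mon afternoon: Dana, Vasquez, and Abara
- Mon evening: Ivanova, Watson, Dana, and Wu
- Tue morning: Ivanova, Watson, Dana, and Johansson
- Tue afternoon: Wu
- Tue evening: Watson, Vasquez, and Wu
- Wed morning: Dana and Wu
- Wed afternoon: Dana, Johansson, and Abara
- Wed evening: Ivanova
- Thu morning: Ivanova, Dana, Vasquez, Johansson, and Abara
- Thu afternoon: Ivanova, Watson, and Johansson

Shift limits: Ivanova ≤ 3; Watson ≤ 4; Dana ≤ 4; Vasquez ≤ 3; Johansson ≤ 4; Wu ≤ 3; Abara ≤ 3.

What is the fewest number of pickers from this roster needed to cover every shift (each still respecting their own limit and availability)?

10 slots to fill and no one can take more than 4, so at least ⌈10/4⌉ = 3 pickers are needed.
Ivanova, Dana, and Wu alone can cover everything: Mon afternoon→Dana, Mon evening→Wu, Tue morning→Ivanova, Tue afternoon→Wu, Tue evening→Wu, Wed morning→Dana, Wed afternoon→Dana, Wed evening→Ivanova, Thu morning→Dana, Thu afternoon→Ivanova.

3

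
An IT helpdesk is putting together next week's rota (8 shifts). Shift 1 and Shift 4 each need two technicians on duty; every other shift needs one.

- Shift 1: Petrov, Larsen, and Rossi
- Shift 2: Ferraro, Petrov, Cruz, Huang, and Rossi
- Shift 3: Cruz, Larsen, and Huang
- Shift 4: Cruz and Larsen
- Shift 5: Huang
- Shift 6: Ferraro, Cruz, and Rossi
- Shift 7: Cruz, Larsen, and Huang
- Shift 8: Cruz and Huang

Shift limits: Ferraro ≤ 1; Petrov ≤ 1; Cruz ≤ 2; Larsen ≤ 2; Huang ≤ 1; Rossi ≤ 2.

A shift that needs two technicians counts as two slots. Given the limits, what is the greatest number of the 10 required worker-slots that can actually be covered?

Total capacity across all technicians is 1+1+2+2+1+2 = 9, and 10 slots are needed, so at most 9 can be filled.
An assignment achieving 9: Shift 1→Petrov+Rossi, Shift 2→Rossi, Shift 3→Larsen, Shift 4→Cruz+Larsen, Shift 5→Huang, Shift 6→Ferraro, Shift 8→Cruz.
Loads: Ferraro 1/1, Petrov 1/1, Cruz 2/2, Larsen 2/2, Huang 1/1, Rossi 2/2.

9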